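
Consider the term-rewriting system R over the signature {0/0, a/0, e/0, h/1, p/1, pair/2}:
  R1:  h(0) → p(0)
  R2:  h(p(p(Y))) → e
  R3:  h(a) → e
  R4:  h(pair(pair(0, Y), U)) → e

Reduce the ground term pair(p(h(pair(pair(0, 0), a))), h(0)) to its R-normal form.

1. pair(p(h(pair(pair(0, 0), a))), h(0))  →  pair(p(e), h(0))   [R4 at 1.1]
2. pair(p(e), h(0))  →  pair(p(e), p(0))   [R1 at 2]

pair(p(e), p(0))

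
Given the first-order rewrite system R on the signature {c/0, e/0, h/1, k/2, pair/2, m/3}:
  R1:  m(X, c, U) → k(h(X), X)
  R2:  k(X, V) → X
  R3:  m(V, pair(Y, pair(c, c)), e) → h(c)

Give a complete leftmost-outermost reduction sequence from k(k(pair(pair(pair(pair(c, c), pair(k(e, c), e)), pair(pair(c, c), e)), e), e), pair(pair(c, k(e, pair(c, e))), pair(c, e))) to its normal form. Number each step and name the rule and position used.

1. k(k(pair(pair(pair(pair(c, c), pair(k(e, c), e)), pair(pair(c, c), e)), e), e), pair(pair(c, k(e, pair(c, e))), pair(c, e)))  →  k(pair(pair(pair(pair(c, c), pair(k(e, c), e)), pair(pair(c, c), e)), e), e)   [R2 at ε]
2. k(pair(pair(pair(pair(c, c), pair(k(e, c), e)), pair(pair(c, c), e)), e), e)  →  pair(pair(pair(pair(c, c), pair(k(e, c), e)), pair(pair(c, c), e)), e)   [R2 at ε]
3. pair(pair(pair(pair(c, c), pair(k(e, c), e)), pair(pair(c, c), e)), e)  →  pair(pair(pair(pair(c, c), pair(e, e)), pair(pair(c, c), e)), e)   [R2 at 1.1.2.1]

pair(pair(pair(pair(c, c), pair(e, e)), pair(pair(c, c), e)), e)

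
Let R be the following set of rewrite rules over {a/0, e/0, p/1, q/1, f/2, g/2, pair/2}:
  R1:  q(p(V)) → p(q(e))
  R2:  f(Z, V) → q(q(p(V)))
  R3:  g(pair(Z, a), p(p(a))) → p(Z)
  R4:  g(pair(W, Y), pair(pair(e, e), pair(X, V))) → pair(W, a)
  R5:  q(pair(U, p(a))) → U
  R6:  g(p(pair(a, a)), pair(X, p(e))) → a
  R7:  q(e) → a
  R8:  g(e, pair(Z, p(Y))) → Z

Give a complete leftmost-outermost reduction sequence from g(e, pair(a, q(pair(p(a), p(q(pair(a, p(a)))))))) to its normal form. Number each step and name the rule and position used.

a

1. g(e, pair(a, q(pair(p(a), p(q(pair(a, p(a))))))))  →  g(e, pair(a, q(pair(p(a), p(a)))))   [R5 at 2.2.1.2.1]
2. g(e, pair(a, q(pair(p(a), p(a)))))  →  g(e, pair(a, p(a)))   [R5 at 2.2]
3. g(e, pair(a, p(a)))  →  a   [R8 at ε]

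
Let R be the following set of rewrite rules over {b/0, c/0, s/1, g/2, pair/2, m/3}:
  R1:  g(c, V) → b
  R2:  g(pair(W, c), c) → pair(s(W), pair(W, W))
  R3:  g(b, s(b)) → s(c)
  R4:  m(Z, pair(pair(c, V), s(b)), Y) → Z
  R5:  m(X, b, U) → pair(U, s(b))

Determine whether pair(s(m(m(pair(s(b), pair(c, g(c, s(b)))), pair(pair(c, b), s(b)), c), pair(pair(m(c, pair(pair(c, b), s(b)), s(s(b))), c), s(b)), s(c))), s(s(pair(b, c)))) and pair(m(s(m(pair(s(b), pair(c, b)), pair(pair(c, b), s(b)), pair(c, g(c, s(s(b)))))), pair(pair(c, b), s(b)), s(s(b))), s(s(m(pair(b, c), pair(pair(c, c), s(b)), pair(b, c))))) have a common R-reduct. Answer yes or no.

Reduce t₁ = pair(s(m(m(pair(s(b), pair(c, g(c, s(b)))), pair(pair(c, b), s(b)), c), pair(pair(m(c, pair(pair(c, b), s(b)), s(s(b))), c), s(b)), s(c))), s(s(pair(b, c)))):
1. pair(s(m(m(pair(s(b), pair(c, g(c, s(b)))), pair(pair(c, b), s(b)), c), pair(pair(m(c, pair(pair(c, b), s(b)), s(s(b))), c), s(b)), s(c))), s(s(pair(b, c))))  →  pair(s(m(pair(s(b), pair(c, g(c, s(b)))), pair(pair(m(c, pair(pair(c, b), s(b)), s(s(b))), c), s(b)), s(c))), s(s(pair(b, c))))   [R4 at 1.1.1]
2. pair(s(m(pair(s(b), pair(c, g(c, s(b)))), pair(pair(m(c, pair(pair(c, b), s(b)), s(s(b))), c), s(b)), s(c))), s(s(pair(b, c))))  →  pair(s(m(pair(s(b), pair(c, b)), pair(pair(m(c, pair(pair(c, b), s(b)), s(s(b))), c), s(b)), s(c))), s(s(pair(b, c))))   [R1 at 1.1.1.2.2]
3. pair(s(m(pair(s(b), pair(c, b)), pair(pair(m(c, pair(pair(c, b), s(b)), s(s(b))), c), s(b)), s(c))), s(s(pair(b, c))))  →  pair(s(m(pair(s(b), pair(c, b)), pair(pair(c, c), s(b)), s(c))), s(s(pair(b, c))))   [R4 at 1.1.2.1.1]
4. pair(s(m(pair(s(b), pair(c, b)), pair(pair(c, c), s(b)), s(c))), s(s(pair(b, c))))  →  pair(s(pair(s(b), pair(c, b))), s(s(pair(b, c))))   [R4 at 1.1]

Reduce t₂ = pair(m(s(m(pair(s(b), pair(c, b)), pair(pair(c, b), s(b)), pair(c, g(c, s(s(b)))))), pair(pair(c, b), s(b)), s(s(b))), s(s(m(pair(b, c), pair(pair(c, c), s(b)), pair(b, c))))):
1. pair(m(s(m(pair(s(b), pair(c, b)), pair(pair(c, b), s(b)), pair(c, g(c, s(s(b)))))), pair(pair(c, b), s(b)), s(s(b))), s(s(m(pair(b, c), pair(pair(c, c), s(b)), pair(b, c)))))  →  pair(s(m(pair(s(b), pair(c, b)), pair(pair(c, b), s(b)), pair(c, g(c, s(s(b)))))), s(s(m(pair(b, c), pair(pair(c, c), s(b)), pair(b, c)))))   [R4 at 1]
2. pair(s(m(pair(s(b), pair(c, b)), pair(pair(c, b), s(b)), pair(c, g(c, s(s(b)))))), s(s(m(pair(b, c), pair(pair(c, c), s(b)), pair(b, c)))))  →  pair(s(pair(s(b), pair(c, b))), s(s(m(pair(b, c), pair(pair(c, c), s(b)), pair(b, c)))))   [R4 at 1.1]
3. pair(s(pair(s(b), pair(c, b))), s(s(m(pair(b, c), pair(pair(c, c), s(b)), pair(b, c)))))  →  pair(s(pair(s(b), pair(c, b))), s(s(pair(b, c))))   [R4 at 2.1.1]

yes — NF(t₁) = pair(s(pair(s(b), pair(c, b))), s(s(pair(b, c)))), NF(t₂) = pair(s(pair(s(b), pair(c, b))), s(s(pair(b, c))))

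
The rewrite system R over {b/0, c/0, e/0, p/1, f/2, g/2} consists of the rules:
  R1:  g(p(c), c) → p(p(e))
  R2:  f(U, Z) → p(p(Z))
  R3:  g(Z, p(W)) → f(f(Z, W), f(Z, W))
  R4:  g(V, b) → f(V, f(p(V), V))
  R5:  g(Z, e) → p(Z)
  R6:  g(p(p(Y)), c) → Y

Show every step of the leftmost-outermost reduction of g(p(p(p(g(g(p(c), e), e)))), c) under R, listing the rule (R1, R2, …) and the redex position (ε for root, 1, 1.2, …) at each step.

1. g(p(p(p(g(g(p(c), e), e)))), c)  →  p(g(g(p(c), e), e))   [R6 at ε]
2. p(g(g(p(c), e), e))  →  p(p(g(p(c), e)))   [R5 at 1]
3. p(p(g(p(c), e)))  →  p(p(p(p(c))))   [R5 at 1.1]

p(p(p(p(c))))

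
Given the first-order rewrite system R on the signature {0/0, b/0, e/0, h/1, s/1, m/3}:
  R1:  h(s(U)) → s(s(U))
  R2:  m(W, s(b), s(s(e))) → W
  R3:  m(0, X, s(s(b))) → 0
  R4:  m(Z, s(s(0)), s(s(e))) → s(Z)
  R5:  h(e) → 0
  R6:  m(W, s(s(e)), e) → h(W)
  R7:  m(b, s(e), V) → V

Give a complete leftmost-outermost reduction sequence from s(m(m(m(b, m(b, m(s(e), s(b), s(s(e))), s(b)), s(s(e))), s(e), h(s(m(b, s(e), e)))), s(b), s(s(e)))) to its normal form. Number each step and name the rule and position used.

1. s(m(m(m(b, m(b, m(s(e), s(b), s(s(e))), s(b)), s(s(e))), s(e), h(s(m(b, s(e), e)))), s(b), s(s(e))))  →  s(m(m(b, m(b, m(s(e), s(b), s(s(e))), s(b)), s(s(e))), s(e), h(s(m(b, s(e), e)))))   [R2 at 1]
2. s(m(m(b, m(b, m(s(e), s(b), s(s(e))), s(b)), s(s(e))), s(e), h(s(m(b, s(e), e)))))  →  s(m(m(b, m(b, s(e), s(b)), s(s(e))), s(e), h(s(m(b, s(e), e)))))   [R2 at 1.1.2.2]
3. s(m(m(b, m(b, s(e), s(b)), s(s(e))), s(e), h(s(m(b, s(e), e)))))  →  s(m(m(b, s(b), s(s(e))), s(e), h(s(m(b, s(e), e)))))   [R7 at 1.1.2]
4. s(m(m(b, s(b), s(s(e))), s(e), h(s(m(b, s(e), e)))))  →  s(m(b, s(e), h(s(m(b, s(e), e)))))   [R2 at 1.1]
5. s(m(b, s(e), h(s(m(b, s(e), e)))))  →  s(h(s(m(b, s(e), e))))   [R7 at 1]
6. s(h(s(m(b, s(e), e))))  →  s(s(s(m(b, s(e), e))))   [R1 at 1]
7. s(s(s(m(b, s(e), e))))  →  s(s(s(e)))   [R7 at 1.1.1]

s(s(s(e)))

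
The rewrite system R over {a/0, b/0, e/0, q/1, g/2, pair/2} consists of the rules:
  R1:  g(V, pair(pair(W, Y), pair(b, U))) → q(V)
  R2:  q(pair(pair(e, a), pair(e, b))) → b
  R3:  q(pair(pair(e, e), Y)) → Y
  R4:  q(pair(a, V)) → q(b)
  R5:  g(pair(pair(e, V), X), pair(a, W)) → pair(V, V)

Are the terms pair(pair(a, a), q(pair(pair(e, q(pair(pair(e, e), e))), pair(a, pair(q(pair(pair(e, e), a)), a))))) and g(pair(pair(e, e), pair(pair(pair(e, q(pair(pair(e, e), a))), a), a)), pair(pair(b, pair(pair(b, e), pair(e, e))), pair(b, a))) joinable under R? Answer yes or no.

no — NF(t₁) = pair(pair(a, a), pair(a, pair(a, a))), NF(t₂) = pair(pair(pair(e, a), a), a)

Reduce t₁ = pair(pair(a, a), q(pair(pair(e, q(pair(pair(e, e), e))), pair(a, pair(q(pair(pair(e, e), a)), a))))):
1. pair(pair(a, a), q(pair(pair(e, q(pair(pair(e, e), e))), pair(a, pair(q(pair(pair(e, e), a)), a)))))  →  pair(pair(a, a), q(pair(pair(e, e), pair(a, pair(q(pair(pair(e, e), a)), a)))))   [R3 at 2.1.1.2]
2. pair(pair(a, a), q(pair(pair(e, e), pair(a, pair(q(pair(pair(e, e), a)), a)))))  →  pair(pair(a, a), pair(a, pair(q(pair(pair(e, e), a)), a)))   [R3 at 2]
3. pair(pair(a, a), pair(a, pair(q(pair(pair(e, e), a)), a)))  →  pair(pair(a, a), pair(a, pair(a, a)))   [R3 at 2.2.1]

Reduce t₂ = g(pair(pair(e, e), pair(pair(pair(e, q(pair(pair(e, e), a))), a), a)), pair(pair(b, pair(pair(b, e), pair(e, e))), pair(b, a))):
1. g(pair(pair(e, e), pair(pair(pair(e, q(pair(pair(e, e), a))), a), a)), pair(pair(b, pair(pair(b, e), pair(e, e))), pair(b, a)))  →  q(pair(pair(e, e), pair(pair(pair(e, q(pair(pair(e, e), a))), a), a)))   [R1 at ε]
2. q(pair(pair(e, e), pair(pair(pair(e, q(pair(pair(e, e), a))), a), a)))  →  pair(pair(pair(e, q(pair(pair(e, e), a))), a), a)   [R3 at ε]
3. pair(pair(pair(e, q(pair(pair(e, e), a))), a), a)  →  pair(pair(pair(e, a), a), a)   [R3 at 1.1.2]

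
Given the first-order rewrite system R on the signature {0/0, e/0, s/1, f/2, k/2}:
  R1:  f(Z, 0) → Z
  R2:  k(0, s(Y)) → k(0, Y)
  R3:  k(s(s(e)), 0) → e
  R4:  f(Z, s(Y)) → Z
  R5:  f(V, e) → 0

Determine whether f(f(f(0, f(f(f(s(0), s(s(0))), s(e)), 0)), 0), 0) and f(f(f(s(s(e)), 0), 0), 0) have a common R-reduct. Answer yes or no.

Reduce t₁ = f(f(f(0, f(f(f(s(0), s(s(0))), s(e)), 0)), 0), 0):
1. f(f(f(0, f(f(f(s(0), s(s(0))), s(e)), 0)), 0), 0)  →  f(f(0, f(f(f(s(0), s(s(0))), s(e)), 0)), 0)   [R1 at ε]
2. f(f(0, f(f(f(s(0), s(s(0))), s(e)), 0)), 0)  →  f(0, f(f(f(s(0), s(s(0))), s(e)), 0))   [R1 at ε]
3. f(0, f(f(f(s(0), s(s(0))), s(e)), 0))  →  f(0, f(f(s(0), s(s(0))), s(e)))   [R1 at 2]
4. f(0, f(f(s(0), s(s(0))), s(e)))  →  f(0, f(s(0), s(s(0))))   [R4 at 2]
5. f(0, f(s(0), s(s(0))))  →  f(0, s(0))   [R4 at 2]
6. f(0, s(0))  →  0   [R4 at ε]

Reduce t₂ = f(f(f(s(s(e)), 0), 0), 0):
1. f(f(f(s(s(e)), 0), 0), 0)  →  f(f(s(s(e)), 0), 0)   [R1 at ε]
2. f(f(s(s(e)), 0), 0)  →  f(s(s(e)), 0)   [R1 at ε]
3. f(s(s(e)), 0)  →  s(s(e))   [R1 at ε]

no — NF(t₁) = 0, NF(t₂) = s(s(e))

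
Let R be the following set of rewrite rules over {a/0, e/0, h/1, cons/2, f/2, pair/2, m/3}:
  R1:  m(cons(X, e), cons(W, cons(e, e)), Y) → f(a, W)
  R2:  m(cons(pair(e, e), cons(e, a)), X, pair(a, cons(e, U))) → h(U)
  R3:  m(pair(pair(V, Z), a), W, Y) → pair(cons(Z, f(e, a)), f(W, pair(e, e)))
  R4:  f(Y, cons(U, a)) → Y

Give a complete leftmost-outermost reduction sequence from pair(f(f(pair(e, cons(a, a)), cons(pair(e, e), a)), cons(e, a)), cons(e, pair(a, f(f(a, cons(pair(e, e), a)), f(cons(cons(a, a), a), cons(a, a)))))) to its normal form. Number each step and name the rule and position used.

pair(pair(e, cons(a, a)), cons(e, pair(a, a)))

1. pair(f(f(pair(e, cons(a, a)), cons(pair(e, e), a)), cons(e, a)), cons(e, pair(a, f(f(a, cons(pair(e, e), a)), f(cons(cons(a, a), a), cons(a, a))))))  →  pair(f(pair(e, cons(a, a)), cons(pair(e, e), a)), cons(e, pair(a, f(f(a, cons(pair(e, e), a)), f(cons(cons(a, a), a), cons(a, a))))))   [R4 at 1]
2. pair(f(pair(e, cons(a, a)), cons(pair(e, e), a)), cons(e, pair(a, f(f(a, cons(pair(e, e), a)), f(cons(cons(a, a), a), cons(a, a))))))  →  pair(pair(e, cons(a, a)), cons(e, pair(a, f(f(a, cons(pair(e, e), a)), f(cons(cons(a, a), a), cons(a, a))))))   [R4 at 1]
3. pair(pair(e, cons(a, a)), cons(e, pair(a, f(f(a, cons(pair(e, e), a)), f(cons(cons(a, a), a), cons(a, a))))))  →  pair(pair(e, cons(a, a)), cons(e, pair(a, f(a, f(cons(cons(a, a), a), cons(a, a))))))   [R4 at 2.2.2.1]
4. pair(pair(e, cons(a, a)), cons(e, pair(a, f(a, f(cons(cons(a, a), a), cons(a, a))))))  →  pair(pair(e, cons(a, a)), cons(e, pair(a, f(a, cons(cons(a, a), a)))))   [R4 at 2.2.2.2]
5. pair(pair(e, cons(a, a)), cons(e, pair(a, f(a, cons(cons(a, a), a)))))  →  pair(pair(e, cons(a, a)), cons(e, pair(a, a)))   [R4 at 2.2.2]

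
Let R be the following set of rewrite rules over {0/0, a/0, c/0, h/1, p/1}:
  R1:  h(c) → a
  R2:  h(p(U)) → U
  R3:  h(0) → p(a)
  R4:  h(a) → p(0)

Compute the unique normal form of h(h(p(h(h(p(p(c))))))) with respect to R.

1. h(h(p(h(h(p(p(c)))))))  →  h(h(h(p(p(c)))))   [R2 at 1]
2. h(h(h(p(p(c)))))  →  h(h(p(c)))   [R2 at 1.1]
3. h(h(p(c)))  →  h(c)   [R2 at 1]
4. h(c)  →  a   [R1 at ε]

a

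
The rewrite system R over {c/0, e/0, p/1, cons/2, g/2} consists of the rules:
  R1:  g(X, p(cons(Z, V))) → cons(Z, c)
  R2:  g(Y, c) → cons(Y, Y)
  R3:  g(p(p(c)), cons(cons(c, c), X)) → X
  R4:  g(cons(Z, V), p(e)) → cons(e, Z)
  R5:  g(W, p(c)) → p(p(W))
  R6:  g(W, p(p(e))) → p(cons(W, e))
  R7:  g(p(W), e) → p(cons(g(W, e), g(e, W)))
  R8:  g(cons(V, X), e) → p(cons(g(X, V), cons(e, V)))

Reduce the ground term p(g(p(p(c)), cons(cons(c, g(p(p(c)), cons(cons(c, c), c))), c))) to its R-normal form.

1. p(g(p(p(c)), cons(cons(c, g(p(p(c)), cons(cons(c, c), c))), c)))  →  p(g(p(p(c)), cons(cons(c, c), c)))   [R3 at 1.2.1.2]
2. p(g(p(p(c)), cons(cons(c, c), c)))  →  p(c)   [R3 at 1]

p(c)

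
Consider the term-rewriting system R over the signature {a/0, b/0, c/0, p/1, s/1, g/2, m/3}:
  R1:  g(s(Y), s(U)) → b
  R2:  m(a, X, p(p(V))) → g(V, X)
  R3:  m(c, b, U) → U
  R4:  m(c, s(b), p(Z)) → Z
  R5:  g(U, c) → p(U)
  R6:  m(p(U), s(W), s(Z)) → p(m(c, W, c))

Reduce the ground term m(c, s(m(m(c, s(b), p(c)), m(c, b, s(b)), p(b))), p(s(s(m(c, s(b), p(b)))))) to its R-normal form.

s(s(b))

1. m(c, s(m(m(c, s(b), p(c)), m(c, b, s(b)), p(b))), p(s(s(m(c, s(b), p(b))))))  →  m(c, s(m(c, m(c, b, s(b)), p(b))), p(s(s(m(c, s(b), p(b))))))   [R4 at 2.1.1]
2. m(c, s(m(c, m(c, b, s(b)), p(b))), p(s(s(m(c, s(b), p(b))))))  →  m(c, s(m(c, s(b), p(b))), p(s(s(m(c, s(b), p(b))))))   [R3 at 2.1.2]
3. m(c, s(m(c, s(b), p(b))), p(s(s(m(c, s(b), p(b))))))  →  m(c, s(b), p(s(s(m(c, s(b), p(b))))))   [R4 at 2.1]
4. m(c, s(b), p(s(s(m(c, s(b), p(b))))))  →  s(s(m(c, s(b), p(b))))   [R4 at ε]
5. s(s(m(c, s(b), p(b))))  →  s(s(b))   [R4 at 1.1]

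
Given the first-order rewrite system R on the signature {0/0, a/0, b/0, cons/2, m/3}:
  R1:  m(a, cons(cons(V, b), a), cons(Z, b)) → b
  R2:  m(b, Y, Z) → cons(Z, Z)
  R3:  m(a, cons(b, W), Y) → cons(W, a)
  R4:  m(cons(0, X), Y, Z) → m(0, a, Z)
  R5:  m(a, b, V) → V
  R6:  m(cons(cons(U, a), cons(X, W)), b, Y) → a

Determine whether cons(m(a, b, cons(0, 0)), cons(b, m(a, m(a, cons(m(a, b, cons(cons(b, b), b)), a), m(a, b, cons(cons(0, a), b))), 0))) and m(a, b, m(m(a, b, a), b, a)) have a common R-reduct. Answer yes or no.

no — NF(t₁) = cons(cons(0, 0), cons(b, 0)), NF(t₂) = a

Reduce t₁ = cons(m(a, b, cons(0, 0)), cons(b, m(a, m(a, cons(m(a, b, cons(cons(b, b), b)), a), m(a, b, cons(cons(0, a), b))), 0))):
1. cons(m(a, b, cons(0, 0)), cons(b, m(a, m(a, cons(m(a, b, cons(cons(b, b), b)), a), m(a, b, cons(cons(0, a), b))), 0)))  →  cons(cons(0, 0), cons(b, m(a, m(a, cons(m(a, b, cons(cons(b, b), b)), a), m(a, b, cons(cons(0, a), b))), 0)))   [R5 at 1]
2. cons(cons(0, 0), cons(b, m(a, m(a, cons(m(a, b, cons(cons(b, b), b)), a), m(a, b, cons(cons(0, a), b))), 0)))  →  cons(cons(0, 0), cons(b, m(a, m(a, cons(cons(cons(b, b), b), a), m(a, b, cons(cons(0, a), b))), 0)))   [R5 at 2.2.2.2.1]
3. cons(cons(0, 0), cons(b, m(a, m(a, cons(cons(cons(b, b), b), a), m(a, b, cons(cons(0, a), b))), 0)))  →  cons(cons(0, 0), cons(b, m(a, m(a, cons(cons(cons(b, b), b), a), cons(cons(0, a), b)), 0)))   [R5 at 2.2.2.3]
4. cons(cons(0, 0), cons(b, m(a, m(a, cons(cons(cons(b, b), b), a), cons(cons(0, a), b)), 0)))  →  cons(cons(0, 0), cons(b, m(a, b, 0)))   [R1 at 2.2.2]
5. cons(cons(0, 0), cons(b, m(a, b, 0)))  →  cons(cons(0, 0), cons(b, 0))   [R5 at 2.2]

Reduce t₂ = m(a, b, m(m(a, b, a), b, a)):
1. m(a, b, m(m(a, b, a), b, a))  →  m(m(a, b, a), b, a)   [R5 at ε]
2. m(m(a, b, a), b, a)  →  m(a, b, a)   [R5 at 1]
3. m(a, b, a)  →  a   [R5 at ε]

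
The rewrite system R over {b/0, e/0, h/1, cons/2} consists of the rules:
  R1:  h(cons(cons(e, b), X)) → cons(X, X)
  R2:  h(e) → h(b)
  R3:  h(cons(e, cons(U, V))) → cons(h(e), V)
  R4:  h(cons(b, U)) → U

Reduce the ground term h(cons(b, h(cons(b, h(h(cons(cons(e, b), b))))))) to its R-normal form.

1. h(cons(b, h(cons(b, h(h(cons(cons(e, b), b)))))))  →  h(cons(b, h(h(cons(cons(e, b), b)))))   [R4 at ε]
2. h(cons(b, h(h(cons(cons(e, b), b)))))  →  h(h(cons(cons(e, b), b)))   [R4 at ε]
3. h(h(cons(cons(e, b), b)))  →  h(cons(b, b))   [R1 at 1]
4. h(cons(b, b))  →  b   [R4 at ε]

b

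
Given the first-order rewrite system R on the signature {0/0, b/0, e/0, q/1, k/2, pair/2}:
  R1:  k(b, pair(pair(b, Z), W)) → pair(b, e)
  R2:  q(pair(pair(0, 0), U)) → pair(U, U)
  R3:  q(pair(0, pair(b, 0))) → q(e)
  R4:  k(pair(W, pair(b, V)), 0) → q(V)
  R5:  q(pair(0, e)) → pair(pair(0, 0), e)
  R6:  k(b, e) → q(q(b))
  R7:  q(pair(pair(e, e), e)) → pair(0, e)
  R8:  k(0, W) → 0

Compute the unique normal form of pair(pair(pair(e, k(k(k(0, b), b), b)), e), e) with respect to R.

pair(pair(pair(e, 0), e), e)

1. pair(pair(pair(e, k(k(k(0, b), b), b)), e), e)  →  pair(pair(pair(e, k(k(0, b), b)), e), e)   [R8 at 1.1.2.1.1]
2. pair(pair(pair(e, k(k(0, b), b)), e), e)  →  pair(pair(pair(e, k(0, b)), e), e)   [R8 at 1.1.2.1]
3. pair(pair(pair(e, k(0, b)), e), e)  →  pair(pair(pair(e, 0), e), e)   [R8 at 1.1.2]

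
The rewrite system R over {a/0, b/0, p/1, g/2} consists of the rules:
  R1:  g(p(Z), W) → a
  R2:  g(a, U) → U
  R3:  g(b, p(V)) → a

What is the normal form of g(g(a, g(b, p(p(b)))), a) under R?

1. g(g(a, g(b, p(p(b)))), a)  →  g(g(b, p(p(b))), a)   [R2 at 1]
2. g(g(b, p(p(b))), a)  →  g(a, a)   [R3 at 1]
3. g(a, a)  →  a   [R2 at ε]

a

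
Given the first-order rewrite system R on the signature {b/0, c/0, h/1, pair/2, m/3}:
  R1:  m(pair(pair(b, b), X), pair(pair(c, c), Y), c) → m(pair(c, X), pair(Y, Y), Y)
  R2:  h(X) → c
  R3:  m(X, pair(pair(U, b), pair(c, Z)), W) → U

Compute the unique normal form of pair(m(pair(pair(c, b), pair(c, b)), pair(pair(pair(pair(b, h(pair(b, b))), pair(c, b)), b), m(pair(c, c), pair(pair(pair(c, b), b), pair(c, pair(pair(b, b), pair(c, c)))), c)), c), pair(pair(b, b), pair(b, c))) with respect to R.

1. pair(m(pair(pair(c, b), pair(c, b)), pair(pair(pair(pair(b, h(pair(b, b))), pair(c, b)), b), m(pair(c, c), pair(pair(pair(c, b), b), pair(c, pair(pair(b, b), pair(c, c)))), c)), c), pair(pair(b, b), pair(b, c)))  →  pair(m(pair(pair(c, b), pair(c, b)), pair(pair(pair(pair(b, c), pair(c, b)), b), m(pair(c, c), pair(pair(pair(c, b), b), pair(c, pair(pair(b, b), pair(c, c)))), c)), c), pair(pair(b, b), pair(b, c)))   [R2 at 1.2.1.1.1.2]
2. pair(m(pair(pair(c, b), pair(c, b)), pair(pair(pair(pair(b, c), pair(c, b)), b), m(pair(c, c), pair(pair(pair(c, b), b), pair(c, pair(pair(b, b), pair(c, c)))), c)), c), pair(pair(b, b), pair(b, c)))  →  pair(m(pair(pair(c, b), pair(c, b)), pair(pair(pair(pair(b, c), pair(c, b)), b), pair(c, b)), c), pair(pair(b, b), pair(b, c)))   [R3 at 1.2.2]
3. pair(m(pair(pair(c, b), pair(c, b)), pair(pair(pair(pair(b, c), pair(c, b)), b), pair(c, b)), c), pair(pair(b, b), pair(b, c)))  →  pair(pair(pair(b, c), pair(c, b)), pair(pair(b, b), pair(b, c)))   [R3 at 1]

pair(pair(pair(b, c), pair(c, b)), pair(pair(b, b), pair(b, c)))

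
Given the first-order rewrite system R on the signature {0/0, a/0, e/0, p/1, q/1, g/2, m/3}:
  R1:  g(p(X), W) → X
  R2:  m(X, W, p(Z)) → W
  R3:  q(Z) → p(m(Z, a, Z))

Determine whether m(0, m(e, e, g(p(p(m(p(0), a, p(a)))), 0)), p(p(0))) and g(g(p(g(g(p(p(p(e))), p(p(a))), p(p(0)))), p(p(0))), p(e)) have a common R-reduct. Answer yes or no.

yes — NF(t₁) = e, NF(t₂) = e

Reduce t₁ = m(0, m(e, e, g(p(p(m(p(0), a, p(a)))), 0)), p(p(0))):
1. m(0, m(e, e, g(p(p(m(p(0), a, p(a)))), 0)), p(p(0)))  →  m(e, e, g(p(p(m(p(0), a, p(a)))), 0))   [R2 at ε]
2. m(e, e, g(p(p(m(p(0), a, p(a)))), 0))  →  m(e, e, p(m(p(0), a, p(a))))   [R1 at 3]
3. m(e, e, p(m(p(0), a, p(a))))  →  e   [R2 at ε]

Reduce t₂ = g(g(p(g(g(p(p(p(e))), p(p(a))), p(p(0)))), p(p(0))), p(e)):
1. g(g(p(g(g(p(p(p(e))), p(p(a))), p(p(0)))), p(p(0))), p(e))  →  g(g(g(p(p(p(e))), p(p(a))), p(p(0))), p(e))   [R1 at 1]
2. g(g(g(p(p(p(e))), p(p(a))), p(p(0))), p(e))  →  g(g(p(p(e)), p(p(0))), p(e))   [R1 at 1.1]
3. g(g(p(p(e)), p(p(0))), p(e))  →  g(p(e), p(e))   [R1 at 1]
4. g(p(e), p(e))  →  e   [R1 at ε]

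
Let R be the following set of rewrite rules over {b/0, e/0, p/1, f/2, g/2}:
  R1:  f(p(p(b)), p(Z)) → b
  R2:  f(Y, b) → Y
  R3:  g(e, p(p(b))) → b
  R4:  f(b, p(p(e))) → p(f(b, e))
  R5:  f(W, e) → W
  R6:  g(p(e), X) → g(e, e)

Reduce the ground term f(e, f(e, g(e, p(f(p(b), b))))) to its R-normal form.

e

1. f(e, f(e, g(e, p(f(p(b), b)))))  →  f(e, f(e, g(e, p(p(b)))))   [R2 at 2.2.2.1]
2. f(e, f(e, g(e, p(p(b)))))  →  f(e, f(e, b))   [R3 at 2.2]
3. f(e, f(e, b))  →  f(e, e)   [R2 at 2]
4. f(e, e)  →  e   [R5 at ε]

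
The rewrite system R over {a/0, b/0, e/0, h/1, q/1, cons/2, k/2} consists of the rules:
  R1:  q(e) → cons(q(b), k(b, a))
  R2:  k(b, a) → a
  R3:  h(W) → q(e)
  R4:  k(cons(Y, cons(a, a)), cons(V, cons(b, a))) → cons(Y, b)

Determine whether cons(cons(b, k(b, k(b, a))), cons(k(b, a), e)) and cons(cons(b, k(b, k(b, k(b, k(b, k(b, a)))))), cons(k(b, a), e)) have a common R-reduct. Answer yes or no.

Reduce t₁ = cons(cons(b, k(b, k(b, a))), cons(k(b, a), e)):
1. cons(cons(b, k(b, k(b, a))), cons(k(b, a), e))  →  cons(cons(b, k(b, a)), cons(k(b, a), e))   [R2 at 1.2.2]
2. cons(cons(b, k(b, a)), cons(k(b, a), e))  →  cons(cons(b, a), cons(k(b, a), e))   [R2 at 1.2]
3. cons(cons(b, a), cons(k(b, a), e))  →  cons(cons(b, a), cons(a, e))   [R2 at 2.1]

Reduce t₂ = cons(cons(b, k(b, k(b, k(b, k(b, k(b, a)))))), cons(k(b, a), e)):
1. cons(cons(b, k(b, k(b, k(b, k(b, k(b, a)))))), cons(k(b, a), e))  →  cons(cons(b, k(b, k(b, k(b, k(b, a))))), cons(k(b, a), e))   [R2 at 1.2.2.2.2.2]
2. cons(cons(b, k(b, k(b, k(b, k(b, a))))), cons(k(b, a), e))  →  cons(cons(b, k(b, k(b, k(b, a)))), cons(k(b, a), e))   [R2 at 1.2.2.2.2]
3. cons(cons(b, k(b, k(b, k(b, a)))), cons(k(b, a), e))  →  cons(cons(b, k(b, k(b, a))), cons(k(b, a), e))   [R2 at 1.2.2.2]
4. cons(cons(b, k(b, k(b, a))), cons(k(b, a), e))  →  cons(cons(b, k(b, a)), cons(k(b, a), e))   [R2 at 1.2.2]
5. cons(cons(b, k(b, a)), cons(k(b, a), e))  →  cons(cons(b, a), cons(k(b, a), e))   [R2 at 1.2]
6. cons(cons(b, a), cons(k(b, a), e))  →  cons(cons(b, a), cons(a, e))   [R2 at 2.1]

yes — NF(t₁) = cons(cons(b, a), cons(a, e)), NF(t₂) = cons(cons(b, a), cons(a, e))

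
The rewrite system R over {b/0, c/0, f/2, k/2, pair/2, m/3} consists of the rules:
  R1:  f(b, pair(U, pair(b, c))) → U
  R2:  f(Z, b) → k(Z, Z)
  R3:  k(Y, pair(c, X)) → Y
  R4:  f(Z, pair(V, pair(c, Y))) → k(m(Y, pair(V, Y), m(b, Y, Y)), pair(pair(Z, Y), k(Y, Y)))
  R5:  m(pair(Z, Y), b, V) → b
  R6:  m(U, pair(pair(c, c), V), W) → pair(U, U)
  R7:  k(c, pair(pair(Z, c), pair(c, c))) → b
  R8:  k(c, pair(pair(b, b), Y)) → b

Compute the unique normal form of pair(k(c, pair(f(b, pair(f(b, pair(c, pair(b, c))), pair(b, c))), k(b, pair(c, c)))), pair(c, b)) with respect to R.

1. pair(k(c, pair(f(b, pair(f(b, pair(c, pair(b, c))), pair(b, c))), k(b, pair(c, c)))), pair(c, b))  →  pair(k(c, pair(f(b, pair(c, pair(b, c))), k(b, pair(c, c)))), pair(c, b))   [R1 at 1.2.1]
2. pair(k(c, pair(f(b, pair(c, pair(b, c))), k(b, pair(c, c)))), pair(c, b))  →  pair(k(c, pair(c, k(b, pair(c, c)))), pair(c, b))   [R1 at 1.2.1]
3. pair(k(c, pair(c, k(b, pair(c, c)))), pair(c, b))  →  pair(c, pair(c, b))   [R3 at 1]

pair(c, pair(c, b))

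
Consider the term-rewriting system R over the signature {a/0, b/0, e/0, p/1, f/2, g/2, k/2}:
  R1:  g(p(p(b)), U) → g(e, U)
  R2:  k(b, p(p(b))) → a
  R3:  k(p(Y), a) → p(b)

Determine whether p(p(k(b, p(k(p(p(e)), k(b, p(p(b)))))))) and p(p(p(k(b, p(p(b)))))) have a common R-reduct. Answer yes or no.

Reduce t₁ = p(p(k(b, p(k(p(p(e)), k(b, p(p(b)))))))):
1. p(p(k(b, p(k(p(p(e)), k(b, p(p(b))))))))  →  p(p(k(b, p(k(p(p(e)), a)))))   [R2 at 1.1.2.1.2]
2. p(p(k(b, p(k(p(p(e)), a)))))  →  p(p(k(b, p(p(b)))))   [R3 at 1.1.2.1]
3. p(p(k(b, p(p(b)))))  →  p(p(a))   [R2 at 1.1]

Reduce t₂ = p(p(p(k(b, p(p(b)))))):
1. p(p(p(k(b, p(p(b))))))  →  p(p(p(a)))   [R2 at 1.1.1]

no — NF(t₁) = p(p(a)), NF(t₂) = p(p(p(a)))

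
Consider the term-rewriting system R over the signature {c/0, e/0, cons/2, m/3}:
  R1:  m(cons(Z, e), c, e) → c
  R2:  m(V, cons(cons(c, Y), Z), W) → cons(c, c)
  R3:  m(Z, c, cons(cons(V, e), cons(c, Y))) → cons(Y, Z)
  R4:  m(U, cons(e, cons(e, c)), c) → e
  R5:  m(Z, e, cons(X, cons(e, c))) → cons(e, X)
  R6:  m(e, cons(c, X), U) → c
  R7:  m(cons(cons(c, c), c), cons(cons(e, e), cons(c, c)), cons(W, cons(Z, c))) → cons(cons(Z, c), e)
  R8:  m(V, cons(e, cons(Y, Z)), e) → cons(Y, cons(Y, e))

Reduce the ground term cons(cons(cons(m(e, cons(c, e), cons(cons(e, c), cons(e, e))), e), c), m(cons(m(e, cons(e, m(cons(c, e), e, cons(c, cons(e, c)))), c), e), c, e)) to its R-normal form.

cons(cons(cons(c, e), c), c)

1. cons(cons(cons(m(e, cons(c, e), cons(cons(e, c), cons(e, e))), e), c), m(cons(m(e, cons(e, m(cons(c, e), e, cons(c, cons(e, c)))), c), e), c, e))  →  cons(cons(cons(c, e), c), m(cons(m(e, cons(e, m(cons(c, e), e, cons(c, cons(e, c)))), c), e), c, e))   [R6 at 1.1.1]
2. cons(cons(cons(c, e), c), m(cons(m(e, cons(e, m(cons(c, e), e, cons(c, cons(e, c)))), c), e), c, e))  →  cons(cons(cons(c, e), c), c)   [R1 at 2]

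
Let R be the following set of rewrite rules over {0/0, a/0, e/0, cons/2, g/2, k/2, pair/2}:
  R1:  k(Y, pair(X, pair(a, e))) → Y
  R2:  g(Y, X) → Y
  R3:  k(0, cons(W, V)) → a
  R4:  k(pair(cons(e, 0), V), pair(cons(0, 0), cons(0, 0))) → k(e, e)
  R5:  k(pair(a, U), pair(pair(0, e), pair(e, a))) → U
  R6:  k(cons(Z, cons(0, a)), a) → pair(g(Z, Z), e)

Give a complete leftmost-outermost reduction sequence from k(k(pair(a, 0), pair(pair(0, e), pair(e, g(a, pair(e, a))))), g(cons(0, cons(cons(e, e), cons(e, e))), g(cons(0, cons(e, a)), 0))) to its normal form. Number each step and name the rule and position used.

1. k(k(pair(a, 0), pair(pair(0, e), pair(e, g(a, pair(e, a))))), g(cons(0, cons(cons(e, e), cons(e, e))), g(cons(0, cons(e, a)), 0)))  →  k(k(pair(a, 0), pair(pair(0, e), pair(e, a))), g(cons(0, cons(cons(e, e), cons(e, e))), g(cons(0, cons(e, a)), 0)))   [R2 at 1.2.2.2]
2. k(k(pair(a, 0), pair(pair(0, e), pair(e, a))), g(cons(0, cons(cons(e, e), cons(e, e))), g(cons(0, cons(e, a)), 0)))  →  k(0, g(cons(0, cons(cons(e, e), cons(e, e))), g(cons(0, cons(e, a)), 0)))   [R5 at 1]
3. k(0, g(cons(0, cons(cons(e, e), cons(e, e))), g(cons(0, cons(e, a)), 0)))  →  k(0, cons(0, cons(cons(e, e), cons(e, e))))   [R2 at 2]
4. k(0, cons(0, cons(cons(e, e), cons(e, e))))  →  a   [R3 at ε]

a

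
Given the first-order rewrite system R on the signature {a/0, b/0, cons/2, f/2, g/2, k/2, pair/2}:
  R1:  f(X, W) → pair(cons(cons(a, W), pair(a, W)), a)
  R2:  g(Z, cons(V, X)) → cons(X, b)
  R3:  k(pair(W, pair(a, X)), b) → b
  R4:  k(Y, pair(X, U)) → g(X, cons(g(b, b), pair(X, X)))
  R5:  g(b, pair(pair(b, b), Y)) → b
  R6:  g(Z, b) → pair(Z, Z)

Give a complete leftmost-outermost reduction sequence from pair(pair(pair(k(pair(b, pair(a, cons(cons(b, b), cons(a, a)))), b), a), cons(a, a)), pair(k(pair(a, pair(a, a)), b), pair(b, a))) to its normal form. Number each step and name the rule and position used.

pair(pair(pair(b, a), cons(a, a)), pair(b, pair(b, a)))

1. pair(pair(pair(k(pair(b, pair(a, cons(cons(b, b), cons(a, a)))), b), a), cons(a, a)), pair(k(pair(a, pair(a, a)), b), pair(b, a)))  →  pair(pair(pair(b, a), cons(a, a)), pair(k(pair(a, pair(a, a)), b), pair(b, a)))   [R3 at 1.1.1]
2. pair(pair(pair(b, a), cons(a, a)), pair(k(pair(a, pair(a, a)), b), pair(b, a)))  →  pair(pair(pair(b, a), cons(a, a)), pair(b, pair(b, a)))   [R3 at 2.1]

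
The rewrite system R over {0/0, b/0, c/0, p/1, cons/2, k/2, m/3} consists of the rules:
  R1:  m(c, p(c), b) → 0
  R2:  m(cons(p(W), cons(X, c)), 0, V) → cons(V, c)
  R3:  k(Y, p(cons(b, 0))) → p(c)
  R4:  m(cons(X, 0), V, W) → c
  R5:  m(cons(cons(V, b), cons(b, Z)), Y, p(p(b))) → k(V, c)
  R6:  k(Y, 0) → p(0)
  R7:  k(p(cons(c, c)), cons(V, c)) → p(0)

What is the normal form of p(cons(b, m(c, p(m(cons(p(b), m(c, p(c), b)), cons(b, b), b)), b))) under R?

1. p(cons(b, m(c, p(m(cons(p(b), m(c, p(c), b)), cons(b, b), b)), b)))  →  p(cons(b, m(c, p(m(cons(p(b), 0), cons(b, b), b)), b)))   [R1 at 1.2.2.1.1.2]
2. p(cons(b, m(c, p(m(cons(p(b), 0), cons(b, b), b)), b)))  →  p(cons(b, m(c, p(c), b)))   [R4 at 1.2.2.1]
3. p(cons(b, m(c, p(c), b)))  →  p(cons(b, 0))   [R1 at 1.2]

p(cons(b, 0))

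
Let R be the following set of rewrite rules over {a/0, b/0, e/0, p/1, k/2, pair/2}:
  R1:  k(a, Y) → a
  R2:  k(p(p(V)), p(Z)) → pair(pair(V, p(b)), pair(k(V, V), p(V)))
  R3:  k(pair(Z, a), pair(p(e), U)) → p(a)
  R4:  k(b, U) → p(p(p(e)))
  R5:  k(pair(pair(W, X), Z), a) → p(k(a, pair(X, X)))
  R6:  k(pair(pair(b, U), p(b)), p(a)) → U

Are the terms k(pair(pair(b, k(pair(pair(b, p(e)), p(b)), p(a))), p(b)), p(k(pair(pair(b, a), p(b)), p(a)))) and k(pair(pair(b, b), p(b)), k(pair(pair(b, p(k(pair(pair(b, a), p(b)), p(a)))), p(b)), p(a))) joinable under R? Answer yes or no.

Reduce t₁ = k(pair(pair(b, k(pair(pair(b, p(e)), p(b)), p(a))), p(b)), p(k(pair(pair(b, a), p(b)), p(a)))):
1. k(pair(pair(b, k(pair(pair(b, p(e)), p(b)), p(a))), p(b)), p(k(pair(pair(b, a), p(b)), p(a))))  →  k(pair(pair(b, p(e)), p(b)), p(k(pair(pair(b, a), p(b)), p(a))))   [R6 at 1.1.2]
2. k(pair(pair(b, p(e)), p(b)), p(k(pair(pair(b, a), p(b)), p(a))))  →  k(pair(pair(b, p(e)), p(b)), p(a))   [R6 at 2.1]
3. k(pair(pair(b, p(e)), p(b)), p(a))  →  p(e)   [R6 at ε]

Reduce t₂ = k(pair(pair(b, b), p(b)), k(pair(pair(b, p(k(pair(pair(b, a), p(b)), p(a)))), p(b)), p(a))):
1. k(pair(pair(b, b), p(b)), k(pair(pair(b, p(k(pair(pair(b, a), p(b)), p(a)))), p(b)), p(a)))  →  k(pair(pair(b, b), p(b)), p(k(pair(pair(b, a), p(b)), p(a))))   [R6 at 2]
2. k(pair(pair(b, b), p(b)), p(k(pair(pair(b, a), p(b)), p(a))))  →  k(pair(pair(b, b), p(b)), p(a))   [R6 at 2.1]
3. k(pair(pair(b, b), p(b)), p(a))  →  b   [R6 at ε]

no — NF(t₁) = p(e), NF(t₂) = b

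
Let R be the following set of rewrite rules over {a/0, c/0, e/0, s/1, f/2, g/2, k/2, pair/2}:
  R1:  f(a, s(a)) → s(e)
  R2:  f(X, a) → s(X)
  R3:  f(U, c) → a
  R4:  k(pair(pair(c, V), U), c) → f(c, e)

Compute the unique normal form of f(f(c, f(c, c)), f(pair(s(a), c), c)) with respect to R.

s(s(c))

1. f(f(c, f(c, c)), f(pair(s(a), c), c))  →  f(f(c, a), f(pair(s(a), c), c))   [R3 at 1.2]
2. f(f(c, a), f(pair(s(a), c), c))  →  f(s(c), f(pair(s(a), c), c))   [R2 at 1]
3. f(s(c), f(pair(s(a), c), c))  →  f(s(c), a)   [R3 at 2]
4. f(s(c), a)  →  s(s(c))   [R2 at ε]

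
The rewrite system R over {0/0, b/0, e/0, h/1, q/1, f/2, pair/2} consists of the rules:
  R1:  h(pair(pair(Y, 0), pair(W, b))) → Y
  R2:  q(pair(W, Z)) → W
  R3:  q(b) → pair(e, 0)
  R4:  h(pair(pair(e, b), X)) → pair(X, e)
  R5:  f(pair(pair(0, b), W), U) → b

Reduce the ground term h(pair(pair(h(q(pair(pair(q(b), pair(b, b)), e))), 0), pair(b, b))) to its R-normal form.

1. h(pair(pair(h(q(pair(pair(q(b), pair(b, b)), e))), 0), pair(b, b)))  →  h(q(pair(pair(q(b), pair(b, b)), e)))   [R1 at ε]
2. h(q(pair(pair(q(b), pair(b, b)), e)))  →  h(pair(q(b), pair(b, b)))   [R2 at 1]
3. h(pair(q(b), pair(b, b)))  →  h(pair(pair(e, 0), pair(b, b)))   [R3 at 1.1]
4. h(pair(pair(e, 0), pair(b, b)))  →  e   [R1 at ε]

e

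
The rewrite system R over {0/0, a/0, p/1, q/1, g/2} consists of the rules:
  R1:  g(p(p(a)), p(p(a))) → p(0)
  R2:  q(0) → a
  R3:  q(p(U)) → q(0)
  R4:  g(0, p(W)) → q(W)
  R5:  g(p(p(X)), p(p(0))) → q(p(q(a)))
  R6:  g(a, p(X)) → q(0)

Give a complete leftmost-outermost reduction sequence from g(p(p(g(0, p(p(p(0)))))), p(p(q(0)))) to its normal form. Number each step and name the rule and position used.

p(0)

1. g(p(p(g(0, p(p(p(0)))))), p(p(q(0))))  →  g(p(p(q(p(p(0))))), p(p(q(0))))   [R4 at 1.1.1]
2. g(p(p(q(p(p(0))))), p(p(q(0))))  →  g(p(p(q(0))), p(p(q(0))))   [R3 at 1.1.1]
3. g(p(p(q(0))), p(p(q(0))))  →  g(p(p(a)), p(p(q(0))))   [R2 at 1.1.1]
4. g(p(p(a)), p(p(q(0))))  →  g(p(p(a)), p(p(a)))   [R2 at 2.1.1]
5. g(p(p(a)), p(p(a)))  →  p(0)   [R1 at ε]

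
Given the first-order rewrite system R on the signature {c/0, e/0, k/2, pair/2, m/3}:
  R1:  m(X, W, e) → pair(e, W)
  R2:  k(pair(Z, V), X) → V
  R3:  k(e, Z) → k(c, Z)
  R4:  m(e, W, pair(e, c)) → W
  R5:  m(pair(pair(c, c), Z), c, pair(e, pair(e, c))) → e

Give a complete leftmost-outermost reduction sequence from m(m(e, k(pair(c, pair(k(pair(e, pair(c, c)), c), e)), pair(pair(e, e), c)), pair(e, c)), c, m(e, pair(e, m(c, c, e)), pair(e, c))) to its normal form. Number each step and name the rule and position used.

e

1. m(m(e, k(pair(c, pair(k(pair(e, pair(c, c)), c), e)), pair(pair(e, e), c)), pair(e, c)), c, m(e, pair(e, m(c, c, e)), pair(e, c)))  →  m(k(pair(c, pair(k(pair(e, pair(c, c)), c), e)), pair(pair(e, e), c)), c, m(e, pair(e, m(c, c, e)), pair(e, c)))   [R4 at 1]
2. m(k(pair(c, pair(k(pair(e, pair(c, c)), c), e)), pair(pair(e, e), c)), c, m(e, pair(e, m(c, c, e)), pair(e, c)))  →  m(pair(k(pair(e, pair(c, c)), c), e), c, m(e, pair(e, m(c, c, e)), pair(e, c)))   [R2 at 1]
3. m(pair(k(pair(e, pair(c, c)), c), e), c, m(e, pair(e, m(c, c, e)), pair(e, c)))  →  m(pair(pair(c, c), e), c, m(e, pair(e, m(c, c, e)), pair(e, c)))   [R2 at 1.1]
4. m(pair(pair(c, c), e), c, m(e, pair(e, m(c, c, e)), pair(e, c)))  →  m(pair(pair(c, c), e), c, pair(e, m(c, c, e)))   [R4 at 3]
5. m(pair(pair(c, c), e), c, pair(e, m(c, c, e)))  →  m(pair(pair(c, c), e), c, pair(e, pair(e, c)))   [R1 at 3.2]
6. m(pair(pair(c, c), e), c, pair(e, pair(e, c)))  →  e   [R5 at ε]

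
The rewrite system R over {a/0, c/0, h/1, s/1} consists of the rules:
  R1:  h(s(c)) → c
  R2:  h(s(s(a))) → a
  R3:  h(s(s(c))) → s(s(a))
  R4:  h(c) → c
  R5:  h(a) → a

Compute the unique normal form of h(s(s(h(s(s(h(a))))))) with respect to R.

a

1. h(s(s(h(s(s(h(a)))))))  →  h(s(s(h(s(s(a))))))   [R5 at 1.1.1.1.1.1]
2. h(s(s(h(s(s(a))))))  →  h(s(s(a)))   [R2 at 1.1.1]
3. h(s(s(a)))  →  a   [R2 at ε]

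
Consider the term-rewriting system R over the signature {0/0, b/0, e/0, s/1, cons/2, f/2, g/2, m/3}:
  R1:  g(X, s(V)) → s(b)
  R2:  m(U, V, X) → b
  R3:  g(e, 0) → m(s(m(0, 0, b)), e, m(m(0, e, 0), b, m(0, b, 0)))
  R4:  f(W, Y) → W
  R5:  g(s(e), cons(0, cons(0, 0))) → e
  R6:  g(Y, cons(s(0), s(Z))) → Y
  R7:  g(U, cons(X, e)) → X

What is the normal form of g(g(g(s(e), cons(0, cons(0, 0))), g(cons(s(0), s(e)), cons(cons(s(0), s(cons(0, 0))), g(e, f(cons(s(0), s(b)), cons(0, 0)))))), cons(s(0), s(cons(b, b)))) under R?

1. g(g(g(s(e), cons(0, cons(0, 0))), g(cons(s(0), s(e)), cons(cons(s(0), s(cons(0, 0))), g(e, f(cons(s(0), s(b)), cons(0, 0)))))), cons(s(0), s(cons(b, b))))  →  g(g(s(e), cons(0, cons(0, 0))), g(cons(s(0), s(e)), cons(cons(s(0), s(cons(0, 0))), g(e, f(cons(s(0), s(b)), cons(0, 0))))))   [R6 at ε]
2. g(g(s(e), cons(0, cons(0, 0))), g(cons(s(0), s(e)), cons(cons(s(0), s(cons(0, 0))), g(e, f(cons(s(0), s(b)), cons(0, 0))))))  →  g(e, g(cons(s(0), s(e)), cons(cons(s(0), s(cons(0, 0))), g(e, f(cons(s(0), s(b)), cons(0, 0))))))   [R5 at 1]
3. g(e, g(cons(s(0), s(e)), cons(cons(s(0), s(cons(0, 0))), g(e, f(cons(s(0), s(b)), cons(0, 0))))))  →  g(e, g(cons(s(0), s(e)), cons(cons(s(0), s(cons(0, 0))), g(e, cons(s(0), s(b))))))   [R4 at 2.2.2.2]
4. g(e, g(cons(s(0), s(e)), cons(cons(s(0), s(cons(0, 0))), g(e, cons(s(0), s(b))))))  →  g(e, g(cons(s(0), s(e)), cons(cons(s(0), s(cons(0, 0))), e)))   [R6 at 2.2.2]
5. g(e, g(cons(s(0), s(e)), cons(cons(s(0), s(cons(0, 0))), e)))  →  g(e, cons(s(0), s(cons(0, 0))))   [R7 at 2]
6. g(e, cons(s(0), s(cons(0, 0))))  →  e   [R6 at ε]

e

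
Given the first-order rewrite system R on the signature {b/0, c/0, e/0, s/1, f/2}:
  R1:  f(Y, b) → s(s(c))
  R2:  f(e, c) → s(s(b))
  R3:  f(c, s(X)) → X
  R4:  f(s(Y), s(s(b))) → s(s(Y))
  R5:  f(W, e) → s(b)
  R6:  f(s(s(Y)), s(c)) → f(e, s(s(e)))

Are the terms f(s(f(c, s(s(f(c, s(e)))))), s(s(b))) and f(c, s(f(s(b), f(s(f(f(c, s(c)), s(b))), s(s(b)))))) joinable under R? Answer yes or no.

Reduce t₁ = f(s(f(c, s(s(f(c, s(e)))))), s(s(b))):
1. f(s(f(c, s(s(f(c, s(e)))))), s(s(b)))  →  s(s(f(c, s(s(f(c, s(e)))))))   [R4 at ε]
2. s(s(f(c, s(s(f(c, s(e)))))))  →  s(s(s(f(c, s(e)))))   [R3 at 1.1]
3. s(s(s(f(c, s(e)))))  →  s(s(s(e)))   [R3 at 1.1.1]

Reduce t₂ = f(c, s(f(s(b), f(s(f(f(c, s(c)), s(b))), s(s(b)))))):
1. f(c, s(f(s(b), f(s(f(f(c, s(c)), s(b))), s(s(b))))))  →  f(s(b), f(s(f(f(c, s(c)), s(b))), s(s(b))))   [R3 at ε]
2. f(s(b), f(s(f(f(c, s(c)), s(b))), s(s(b))))  →  f(s(b), s(s(f(f(c, s(c)), s(b)))))   [R4 at 2]
3. f(s(b), s(s(f(f(c, s(c)), s(b)))))  →  f(s(b), s(s(f(c, s(b)))))   [R3 at 2.1.1.1]
4. f(s(b), s(s(f(c, s(b)))))  →  f(s(b), s(s(b)))   [R3 at 2.1.1]
5. f(s(b), s(s(b)))  →  s(s(b))   [R4 at ε]

no — NF(t₁) = s(s(s(e))), NF(t₂) = s(s(b))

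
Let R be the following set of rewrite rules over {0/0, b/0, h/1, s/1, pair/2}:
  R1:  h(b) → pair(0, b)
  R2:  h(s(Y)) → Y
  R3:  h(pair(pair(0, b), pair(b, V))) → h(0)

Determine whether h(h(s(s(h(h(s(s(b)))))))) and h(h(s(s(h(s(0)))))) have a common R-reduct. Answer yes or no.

Reduce t₁ = h(h(s(s(h(h(s(s(b)))))))):
1. h(h(s(s(h(h(s(s(b))))))))  →  h(s(h(h(s(s(b))))))   [R2 at 1]
2. h(s(h(h(s(s(b))))))  →  h(h(s(s(b))))   [R2 at ε]
3. h(h(s(s(b))))  →  h(s(b))   [R2 at 1]
4. h(s(b))  →  b   [R2 at ε]

Reduce t₂ = h(h(s(s(h(s(0)))))):
1. h(h(s(s(h(s(0))))))  →  h(s(h(s(0))))   [R2 at 1]
2. h(s(h(s(0))))  →  h(s(0))   [R2 at ε]
3. h(s(0))  →  0   [R2 at ε]

no — NF(t₁) = b, NF(t₂) = 0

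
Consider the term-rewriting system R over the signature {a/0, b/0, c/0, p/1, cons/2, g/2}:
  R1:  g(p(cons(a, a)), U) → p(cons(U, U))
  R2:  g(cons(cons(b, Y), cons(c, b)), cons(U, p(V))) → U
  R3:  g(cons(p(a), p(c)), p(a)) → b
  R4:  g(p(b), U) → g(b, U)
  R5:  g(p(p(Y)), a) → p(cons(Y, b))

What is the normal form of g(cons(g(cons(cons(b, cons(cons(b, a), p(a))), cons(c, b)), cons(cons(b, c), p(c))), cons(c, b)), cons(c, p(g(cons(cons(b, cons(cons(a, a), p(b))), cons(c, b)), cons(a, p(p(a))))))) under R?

1. g(cons(g(cons(cons(b, cons(cons(b, a), p(a))), cons(c, b)), cons(cons(b, c), p(c))), cons(c, b)), cons(c, p(g(cons(cons(b, cons(cons(a, a), p(b))), cons(c, b)), cons(a, p(p(a)))))))  →  g(cons(cons(b, c), cons(c, b)), cons(c, p(g(cons(cons(b, cons(cons(a, a), p(b))), cons(c, b)), cons(a, p(p(a)))))))   [R2 at 1.1]
2. g(cons(cons(b, c), cons(c, b)), cons(c, p(g(cons(cons(b, cons(cons(a, a), p(b))), cons(c, b)), cons(a, p(p(a)))))))  →  c   [R2 at ε]

c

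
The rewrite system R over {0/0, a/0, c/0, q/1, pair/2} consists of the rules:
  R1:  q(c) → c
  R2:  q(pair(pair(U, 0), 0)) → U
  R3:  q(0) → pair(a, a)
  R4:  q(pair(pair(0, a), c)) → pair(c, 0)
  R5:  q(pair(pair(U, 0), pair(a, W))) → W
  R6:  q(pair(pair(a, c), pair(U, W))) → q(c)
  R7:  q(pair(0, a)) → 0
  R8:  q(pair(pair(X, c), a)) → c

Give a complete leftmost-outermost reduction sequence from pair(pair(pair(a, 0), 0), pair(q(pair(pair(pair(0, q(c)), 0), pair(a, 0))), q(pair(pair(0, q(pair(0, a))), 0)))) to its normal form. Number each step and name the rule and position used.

1. pair(pair(pair(a, 0), 0), pair(q(pair(pair(pair(0, q(c)), 0), pair(a, 0))), q(pair(pair(0, q(pair(0, a))), 0))))  →  pair(pair(pair(a, 0), 0), pair(0, q(pair(pair(0, q(pair(0, a))), 0))))   [R5 at 2.1]
2. pair(pair(pair(a, 0), 0), pair(0, q(pair(pair(0, q(pair(0, a))), 0))))  →  pair(pair(pair(a, 0), 0), pair(0, q(pair(pair(0, 0), 0))))   [R7 at 2.2.1.1.2]
3. pair(pair(pair(a, 0), 0), pair(0, q(pair(pair(0, 0), 0))))  →  pair(pair(pair(a, 0), 0), pair(0, 0))   [R2 at 2.2]

pair(pair(pair(a, 0), 0), pair(0, 0))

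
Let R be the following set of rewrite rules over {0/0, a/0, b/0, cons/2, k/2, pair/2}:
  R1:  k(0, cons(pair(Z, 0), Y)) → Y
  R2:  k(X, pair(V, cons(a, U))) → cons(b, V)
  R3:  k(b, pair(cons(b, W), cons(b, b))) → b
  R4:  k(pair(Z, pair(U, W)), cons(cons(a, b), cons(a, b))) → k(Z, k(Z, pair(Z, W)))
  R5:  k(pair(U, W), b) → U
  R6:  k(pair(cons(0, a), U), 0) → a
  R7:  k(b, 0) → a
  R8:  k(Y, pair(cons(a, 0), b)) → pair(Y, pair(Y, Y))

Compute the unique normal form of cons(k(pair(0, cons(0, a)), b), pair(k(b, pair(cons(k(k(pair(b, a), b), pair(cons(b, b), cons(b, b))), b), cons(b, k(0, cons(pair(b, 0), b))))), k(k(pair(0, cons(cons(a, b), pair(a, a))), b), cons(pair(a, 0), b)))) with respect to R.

1. cons(k(pair(0, cons(0, a)), b), pair(k(b, pair(cons(k(k(pair(b, a), b), pair(cons(b, b), cons(b, b))), b), cons(b, k(0, cons(pair(b, 0), b))))), k(k(pair(0, cons(cons(a, b), pair(a, a))), b), cons(pair(a, 0), b))))  →  cons(0, pair(k(b, pair(cons(k(k(pair(b, a), b), pair(cons(b, b), cons(b, b))), b), cons(b, k(0, cons(pair(b, 0), b))))), k(k(pair(0, cons(cons(a, b), pair(a, a))), b), cons(pair(a, 0), b))))   [R5 at 1]
2. cons(0, pair(k(b, pair(cons(k(k(pair(b, a), b), pair(cons(b, b), cons(b, b))), b), cons(b, k(0, cons(pair(b, 0), b))))), k(k(pair(0, cons(cons(a, b), pair(a, a))), b), cons(pair(a, 0), b))))  →  cons(0, pair(k(b, pair(cons(k(b, pair(cons(b, b), cons(b, b))), b), cons(b, k(0, cons(pair(b, 0), b))))), k(k(pair(0, cons(cons(a, b), pair(a, a))), b), cons(pair(a, 0), b))))   [R5 at 2.1.2.1.1.1]
3. cons(0, pair(k(b, pair(cons(k(b, pair(cons(b, b), cons(b, b))), b), cons(b, k(0, cons(pair(b, 0), b))))), k(k(pair(0, cons(cons(a, b), pair(a, a))), b), cons(pair(a, 0), b))))  →  cons(0, pair(k(b, pair(cons(b, b), cons(b, k(0, cons(pair(b, 0), b))))), k(k(pair(0, cons(cons(a, b), pair(a, a))), b), cons(pair(a, 0), b))))   [R3 at 2.1.2.1.1]
4. cons(0, pair(k(b, pair(cons(b, b), cons(b, k(0, cons(pair(b, 0), b))))), k(k(pair(0, cons(cons(a, b), pair(a, a))), b), cons(pair(a, 0), b))))  →  cons(0, pair(k(b, pair(cons(b, b), cons(b, b))), k(k(pair(0, cons(cons(a, b), pair(a, a))), b), cons(pair(a, 0), b))))   [R1 at 2.1.2.2.2]
5. cons(0, pair(k(b, pair(cons(b, b), cons(b, b))), k(k(pair(0, cons(cons(a, b), pair(a, a))), b), cons(pair(a, 0), b))))  →  cons(0, pair(b, k(k(pair(0, cons(cons(a, b), pair(a, a))), b), cons(pair(a, 0), b))))   [R3 at 2.1]
6. cons(0, pair(b, k(k(pair(0, cons(cons(a, b), pair(a, a))), b), cons(pair(a, 0), b))))  →  cons(0, pair(b, k(0, cons(pair(a, 0), b))))   [R5 at 2.2.1]
7. cons(0, pair(b, k(0, cons(pair(a, 0), b))))  →  cons(0, pair(b, b))   [R1 at 2.2]

cons(0, pair(b, b))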